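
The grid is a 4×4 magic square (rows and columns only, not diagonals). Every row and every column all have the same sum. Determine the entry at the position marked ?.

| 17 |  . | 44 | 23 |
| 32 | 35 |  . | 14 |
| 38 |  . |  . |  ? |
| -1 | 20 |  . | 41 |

8

Column 1 is complete and sums to 86; that is the magic constant.
Row 1: 17 + 44 + 23 + ? = 86, so (1,2) = 2.
The remaining cell in row 2 is (2,3) = 86 − 81 = 5.
Row 4 needs 86; the known cells sum to 60, so (4,3) = 26.
Using column 2: 2 + 35 + 20 + ? → (3,2) = 86 − 57 = 29.
Using column 3: 44 + 5 + 26 + ? → (3,3) = 86 − 75 = 11.
Column 4 needs 86; the known cells sum to 78, so (3,4) = 8.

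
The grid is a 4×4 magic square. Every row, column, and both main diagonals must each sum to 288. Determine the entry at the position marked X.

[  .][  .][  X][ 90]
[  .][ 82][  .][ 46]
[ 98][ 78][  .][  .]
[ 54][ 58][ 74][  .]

86

Row 4 needs 288; the known cells sum to 186, so (4,4) = 102.
Column 2: 82 + 78 + 58 + ? = 288, so (1,2) = 70.
The remaining cell in column 4 is (3,4) = 288 − 238 = 50.
From anti-diagonal, 288 − (90 + 78 + 54) gives (2,3) = 66.
Row 2 must total 288; the given cells sum to 194, so (2,1) = 94.
Row 3 needs 288; the known cells sum to 226, so (3,3) = 62.
Column 1 needs 288; the known cells sum to 246, so (1,1) = 42.
Column 3: 66 + 62 + 74 + ? = 288, so (1,3) = 86.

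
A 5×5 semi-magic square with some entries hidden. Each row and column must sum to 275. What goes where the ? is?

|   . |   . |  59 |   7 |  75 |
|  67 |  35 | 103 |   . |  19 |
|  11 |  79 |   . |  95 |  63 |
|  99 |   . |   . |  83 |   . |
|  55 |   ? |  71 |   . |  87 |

23

Row 2: 67 + 35 + 103 + 19 + ? = 275, so (2,4) = 51.
Row 3 needs 275; the known cells sum to 248, so (3,3) = 27.
Column 1 must total 275; the given cells sum to 232, so (1,1) = 43.
Column 3 needs 275; the known cells sum to 260, so (4,3) = 15.
The remaining cell in column 4 is (5,4) = 275 − 236 = 39.
Column 5 needs 275; the known cells sum to 244, so (4,5) = 31.
Row 1 needs 275; the known cells sum to 184, so (1,2) = 91.
The remaining cell in row 4 is (4,2) = 275 − 228 = 47.
The remaining cell in row 5 is (5,2) = 275 − 252 = 23.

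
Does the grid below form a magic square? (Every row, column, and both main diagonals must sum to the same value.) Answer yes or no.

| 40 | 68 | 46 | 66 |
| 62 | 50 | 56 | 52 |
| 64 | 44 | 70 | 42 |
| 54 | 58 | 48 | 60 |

Row 1: 40 + 68 + 46 + 66 = 220.
Row 2: 62 + 50 + 56 + 52 = 220.
Row 3: 64 + 44 + 70 + 42 = 220.
Row 4: 54 + 58 + 48 + 60 = 220.
Column 1: 40 + 62 + 64 + 54 = 220.
Column 2: 68 + 50 + 44 + 58 = 220.
Column 3: 46 + 56 + 70 + 48 = 220.
Column 4: 66 + 52 + 42 + 60 = 220.
Main diagonal: 40 + 50 + 70 + 60 = 220.
Anti-diagonal: 66 + 56 + 44 + 54 = 220.
All lines sum to 220.

Yes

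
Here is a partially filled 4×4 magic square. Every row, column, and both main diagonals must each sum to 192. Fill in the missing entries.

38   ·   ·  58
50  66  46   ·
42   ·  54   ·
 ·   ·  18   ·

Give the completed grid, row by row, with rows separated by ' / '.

38 22 74 58 / 50 66 46 30 / 42 26 54 70 / 62 78 18 34

Row 2 needs 192; the known cells sum to 162, so (2,4) = 30.
From column 1, 192 − (38 + 50 + 42) gives (4,1) = 62.
Column 3 must total 192; the given cells sum to 118, so (1,3) = 74.
Main diagonal needs 192; the known cells sum to 158, so (4,4) = 34.
From anti-diagonal, 192 − (58 + 46 + 62) gives (3,2) = 26.
Row 1 must total 192; the given cells sum to 170, so (1,2) = 22.
Using row 3: 42 + 26 + 54 + ? → (3,4) = 192 − 122 = 70.
From row 4, 192 − (62 + 18 + 34) gives (4,2) = 78.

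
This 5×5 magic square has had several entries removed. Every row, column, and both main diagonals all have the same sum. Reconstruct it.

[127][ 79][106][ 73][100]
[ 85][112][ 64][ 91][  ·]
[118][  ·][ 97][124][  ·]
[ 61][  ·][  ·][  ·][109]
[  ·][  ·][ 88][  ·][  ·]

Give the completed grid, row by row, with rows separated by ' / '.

127 79 106 73 100 / 85 112 64 91 133 / 118 70 97 124 76 / 61 103 130 82 109 / 94 121 88 115 67

Row 1 is already complete: 127 + 79 + 106 + 73 + 100 = 485, so that is the magic constant.
Row 2 must total 485; the given cells sum to 352, so (2,5) = 133.
Column 1: 127 + 85 + 118 + 61 + ? = 485, so (5,1) = 94.
The remaining cell in column 3 is (4,3) = 485 − 355 = 130.
Using anti-diagonal: 100 + 91 + 97 + 94 + ? → (4,2) = 485 − 382 = 103.
The remaining cell in row 4 is (4,4) = 485 − 403 = 82.
Column 4 must total 485; the given cells sum to 370, so (5,4) = 115.
Main diagonal needs 485; the known cells sum to 418, so (5,5) = 67.
Row 5 needs 485; the known cells sum to 364, so (5,2) = 121.
Column 2 needs 485; the known cells sum to 415, so (3,2) = 70.
The remaining cell in column 5 is (3,5) = 485 − 409 = 76.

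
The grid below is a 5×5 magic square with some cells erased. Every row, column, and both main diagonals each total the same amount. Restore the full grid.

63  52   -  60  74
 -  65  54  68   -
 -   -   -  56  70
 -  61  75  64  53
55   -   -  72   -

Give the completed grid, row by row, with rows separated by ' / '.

63 52 71 60 74 / 76 65 54 68 57 / 59 73 62 56 70 / 67 61 75 64 53 / 55 69 58 72 66

Column 4 is already complete: 60 + 68 + 56 + 64 + 72 = 320, so that is the magic constant.
Row 1 must total 320; the given cells sum to 249, so (1,3) = 71.
Row 4: 61 + 75 + 64 + 53 + ? = 320, so (4,1) = 67.
From anti-diagonal, 320 − (74 + 68 + 61 + 55) gives (3,3) = 62.
The remaining cell in column 3 is (5,3) = 320 − 262 = 58.
Main diagonal: 63 + 65 + 62 + 64 + ? = 320, so (5,5) = 66.
Using row 5: 55 + 58 + 72 + 66 + ? → (5,2) = 320 − 251 = 69.
From column 2, 320 − (52 + 65 + 61 + 69) gives (3,2) = 73.
Column 5 needs 320; the known cells sum to 263, so (2,5) = 57.
Row 2: 65 + 54 + 68 + 57 + ? = 320, so (2,1) = 76.
From row 3, 320 − (73 + 62 + 56 + 70) gives (3,1) = 59.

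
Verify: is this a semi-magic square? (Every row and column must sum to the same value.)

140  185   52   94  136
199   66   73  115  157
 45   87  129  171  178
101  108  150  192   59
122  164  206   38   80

No — column 1 sums to 607 but column 4 sums to 610.

Row 1: 140 + 185 + 52 + 94 + 136 = 607.
Row 2: 199 + 66 + 73 + 115 + 157 = 610.
Row 3: 45 + 87 + 129 + 171 + 178 = 610.
Row 4: 101 + 108 + 150 + 192 + 59 = 610.
Row 5: 122 + 164 + 206 + 38 + 80 = 610.
Column 1: 140 + 199 + 45 + 101 + 122 = 607.
Column 2: 185 + 66 + 87 + 108 + 164 = 610.
Column 3: 52 + 73 + 129 + 150 + 206 = 610.
Column 4: 94 + 115 + 171 + 192 + 38 = 610.
Column 5: 136 + 157 + 178 + 59 + 80 = 610.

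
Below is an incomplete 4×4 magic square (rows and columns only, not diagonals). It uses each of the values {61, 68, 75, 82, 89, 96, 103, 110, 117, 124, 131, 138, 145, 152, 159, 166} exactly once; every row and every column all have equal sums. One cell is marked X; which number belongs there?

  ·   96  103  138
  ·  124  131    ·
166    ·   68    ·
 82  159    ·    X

The 16 entries sum to 1816, so each line sums to 1816/4 = 454.
Using row 1: 96 + 103 + 138 + ? → (1,1) = 454 − 337 = 117.
From column 1, 454 − (117 + 166 + 82) gives (2,1) = 89.
Column 2 must total 454; the given cells sum to 379, so (3,2) = 75.
Using column 3: 103 + 131 + 68 + ? → (4,3) = 454 − 302 = 152.
Using row 2: 89 + 124 + 131 + ? → (2,4) = 454 − 344 = 110.
Row 3 must total 454; the given cells sum to 309, so (3,4) = 145.
Row 4: 82 + 159 + 152 + ? = 454, so (4,4) = 61.

61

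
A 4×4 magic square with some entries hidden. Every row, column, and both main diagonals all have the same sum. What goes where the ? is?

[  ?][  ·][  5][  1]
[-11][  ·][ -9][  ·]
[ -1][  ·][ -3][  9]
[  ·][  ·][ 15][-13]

Column 3 is complete and sums to 8; that is the magic constant.
Row 3: -1 + (-3) + 9 + ? = 8, so (3,2) = 3.
Column 4 needs 8; the known cells sum to -3, so (2,4) = 11.
From anti-diagonal, 8 − (1 + (-9) + 3) gives (4,1) = 13.
Row 2: -11 + (-9) + 11 + ? = 8, so (2,2) = 17.
Row 4 needs 8; the known cells sum to 15, so (4,2) = -7.
Column 1 needs 8; the known cells sum to 1, so (1,1) = 7.

7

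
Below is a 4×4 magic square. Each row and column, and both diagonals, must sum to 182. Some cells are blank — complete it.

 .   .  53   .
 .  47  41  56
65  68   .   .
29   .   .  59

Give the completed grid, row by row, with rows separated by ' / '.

Row 2 needs 182; the known cells sum to 144, so (2,1) = 38.
Column 1 must total 182; the given cells sum to 132, so (1,1) = 50.
From main diagonal, 182 − (50 + 47 + 59) gives (3,3) = 26.
The remaining cell in anti-diagonal is (1,4) = 182 − 138 = 44.
Row 1 needs 182; the known cells sum to 147, so (1,2) = 35.
From row 3, 182 − (65 + 68 + 26) gives (3,4) = 23.
Using column 2: 35 + 47 + 68 + ? → (4,2) = 182 − 150 = 32.
From column 3, 182 − (53 + 41 + 26) gives (4,3) = 62.

50 35 53 44 / 38 47 41 56 / 65 68 26 23 / 29 32 62 59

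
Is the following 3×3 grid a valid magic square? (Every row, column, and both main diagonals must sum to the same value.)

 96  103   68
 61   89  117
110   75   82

Yes

Row 1: 96 + 103 + 68 = 267.
Row 2: 61 + 89 + 117 = 267.
Row 3: 110 + 75 + 82 = 267.
Column 1: 96 + 61 + 110 = 267.
Column 2: 103 + 89 + 75 = 267.
Column 3: 68 + 117 + 82 = 267.
Main diagonal: 96 + 89 + 82 = 267.
Anti-diagonal: 68 + 89 + 110 = 267.
All lines sum to 267.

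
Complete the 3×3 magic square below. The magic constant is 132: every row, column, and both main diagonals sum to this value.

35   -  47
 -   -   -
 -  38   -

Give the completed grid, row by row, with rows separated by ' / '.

Row 1 must total 132; the given cells sum to 82, so (1,2) = 50.
From column 2, 132 − (50 + 38) gives (2,2) = 44.
Using main diagonal: 35 + 44 + ? → (3,3) = 132 − 79 = 53.
Anti-diagonal must total 132; the given cells sum to 91, so (3,1) = 41.
From column 1, 132 − (35 + 41) gives (2,1) = 56.
Column 3 needs 132; the known cells sum to 100, so (2,3) = 32.

35 50 47 / 56 44 32 / 41 38 53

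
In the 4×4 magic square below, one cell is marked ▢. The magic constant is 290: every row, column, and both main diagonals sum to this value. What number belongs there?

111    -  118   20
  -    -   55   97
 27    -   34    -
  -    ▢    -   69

Row 1 must total 290; the given cells sum to 249, so (1,2) = 41.
From column 3, 290 − (118 + 55 + 34) gives (4,3) = 83.
The remaining cell in column 4 is (3,4) = 290 − 186 = 104.
Main diagonal: 111 + 34 + 69 + ? = 290, so (2,2) = 76.
The remaining cell in row 2 is (2,1) = 290 − 228 = 62.
From row 3, 290 − (27 + 34 + 104) gives (3,2) = 125.
The remaining cell in column 1 is (4,1) = 290 − 200 = 90.
Column 2: 41 + 76 + 125 + ? = 290, so (4,2) = 48.

48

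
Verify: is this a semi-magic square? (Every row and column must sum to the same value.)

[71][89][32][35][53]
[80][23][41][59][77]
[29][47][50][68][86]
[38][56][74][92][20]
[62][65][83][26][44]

Row 1: 71 + 89 + 32 + 35 + 53 = 280.
Row 2: 80 + 23 + 41 + 59 + 77 = 280.
Row 3: 29 + 47 + 50 + 68 + 86 = 280.
Row 4: 38 + 56 + 74 + 92 + 20 = 280.
Row 5: 62 + 65 + 83 + 26 + 44 = 280.
Column 1: 71 + 80 + 29 + 38 + 62 = 280.
Column 2: 89 + 23 + 47 + 56 + 65 = 280.
Column 3: 32 + 41 + 50 + 74 + 83 = 280.
Column 4: 35 + 59 + 68 + 92 + 26 = 280.
Column 5: 53 + 77 + 86 + 20 + 44 = 280.
All lines sum to 280.

Yes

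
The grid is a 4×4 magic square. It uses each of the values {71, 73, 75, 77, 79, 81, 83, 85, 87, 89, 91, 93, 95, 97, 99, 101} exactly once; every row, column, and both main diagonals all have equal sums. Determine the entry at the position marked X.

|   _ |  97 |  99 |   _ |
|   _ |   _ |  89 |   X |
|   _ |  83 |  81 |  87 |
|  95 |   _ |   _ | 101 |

79

The 16 entries sum to 1376, so each line sums to 1376/4 = 344.
Row 3 needs 344; the known cells sum to 251, so (3,1) = 93.
The remaining cell in column 3 is (4,3) = 344 − 269 = 75.
Anti-diagonal needs 344; the known cells sum to 267, so (1,4) = 77.
Row 1 must total 344; the given cells sum to 273, so (1,1) = 71.
Row 4 must total 344; the given cells sum to 271, so (4,2) = 73.
Using column 1: 71 + 93 + 95 + ? → (2,1) = 344 − 259 = 85.
Column 2 must total 344; the given cells sum to 253, so (2,2) = 91.
Using column 4: 77 + 87 + 101 + ? → (2,4) = 344 − 265 = 79.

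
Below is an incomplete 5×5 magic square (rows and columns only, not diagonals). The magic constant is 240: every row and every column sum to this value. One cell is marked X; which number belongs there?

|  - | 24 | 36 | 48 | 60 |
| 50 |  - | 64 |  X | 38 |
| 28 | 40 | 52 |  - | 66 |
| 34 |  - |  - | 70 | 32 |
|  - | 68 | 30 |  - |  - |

From row 1, 240 − (24 + 36 + 48 + 60) gives (1,1) = 72.
From row 3, 240 − (28 + 40 + 52 + 66) gives (3,4) = 54.
From column 1, 240 − (72 + 50 + 28 + 34) gives (5,1) = 56.
Column 3 must total 240; the given cells sum to 182, so (4,3) = 58.
Column 5 needs 240; the known cells sum to 196, so (5,5) = 44.
The remaining cell in row 4 is (4,2) = 240 − 194 = 46.
From row 5, 240 − (56 + 68 + 30 + 44) gives (5,4) = 42.
Column 2 needs 240; the known cells sum to 178, so (2,2) = 62.
From column 4, 240 − (48 + 54 + 70 + 42) gives (2,4) = 26.

26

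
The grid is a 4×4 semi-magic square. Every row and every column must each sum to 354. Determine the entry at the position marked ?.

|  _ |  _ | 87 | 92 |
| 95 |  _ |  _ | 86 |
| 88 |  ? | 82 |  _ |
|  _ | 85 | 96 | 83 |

Row 4 needs 354; the known cells sum to 264, so (4,1) = 90.
From column 1, 354 − (95 + 88 + 90) gives (1,1) = 81.
Column 3 must total 354; the given cells sum to 265, so (2,3) = 89.
Column 4: 92 + 86 + 83 + ? = 354, so (3,4) = 93.
The remaining cell in row 1 is (1,2) = 354 − 260 = 94.
Using row 2: 95 + 89 + 86 + ? → (2,2) = 354 − 270 = 84.
Using row 3: 88 + 82 + 93 + ? → (3,2) = 354 − 263 = 91.

91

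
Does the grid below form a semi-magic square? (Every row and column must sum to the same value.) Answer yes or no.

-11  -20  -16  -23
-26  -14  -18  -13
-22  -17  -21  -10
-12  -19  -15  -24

No — row 2 sums to -71 but row 4 sums to -70.

Row 1: -11 + (-20) + (-16) + (-23) = -70.
Row 2: -26 + (-14) + (-18) + (-13) = -71.
Row 3: -22 + (-17) + (-21) + (-10) = -70.
Row 4: -12 + (-19) + (-15) + (-24) = -70.
Column 1: -11 + (-26) + (-22) + (-12) = -71.
Column 2: -20 + (-14) + (-17) + (-19) = -70.
Column 3: -16 + (-18) + (-21) + (-15) = -70.
Column 4: -23 + (-13) + (-10) + (-24) = -70.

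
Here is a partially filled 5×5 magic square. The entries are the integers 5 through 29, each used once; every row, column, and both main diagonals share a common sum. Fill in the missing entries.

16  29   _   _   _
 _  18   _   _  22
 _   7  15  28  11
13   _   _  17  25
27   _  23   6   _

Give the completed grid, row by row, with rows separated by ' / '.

16 29 12 20 8 / 5 18 26 14 22 / 24 7 15 28 11 / 13 21 9 17 25 / 27 10 23 6 19

The entries are 5 through 29, which sum to 425, so each line sums to 425/5 = 85.
The remaining cell in row 3 is (3,1) = 85 − 61 = 24.
Column 1 needs 85; the known cells sum to 80, so (2,1) = 5.
The remaining cell in main diagonal is (5,5) = 85 − 66 = 19.
Row 5: 27 + 23 + 6 + 19 + ? = 85, so (5,2) = 10.
From column 2, 85 − (29 + 18 + 7 + 10) gives (4,2) = 21.
The remaining cell in column 5 is (1,5) = 85 − 77 = 8.
Anti-diagonal needs 85; the known cells sum to 71, so (2,4) = 14.
The remaining cell in row 2 is (2,3) = 85 − 59 = 26.
Row 4: 13 + 21 + 17 + 25 + ? = 85, so (4,3) = 9.
Using column 3: 26 + 15 + 9 + 23 + ? → (1,3) = 85 − 73 = 12.
From column 4, 85 − (14 + 28 + 17 + 6) gives (1,4) = 20.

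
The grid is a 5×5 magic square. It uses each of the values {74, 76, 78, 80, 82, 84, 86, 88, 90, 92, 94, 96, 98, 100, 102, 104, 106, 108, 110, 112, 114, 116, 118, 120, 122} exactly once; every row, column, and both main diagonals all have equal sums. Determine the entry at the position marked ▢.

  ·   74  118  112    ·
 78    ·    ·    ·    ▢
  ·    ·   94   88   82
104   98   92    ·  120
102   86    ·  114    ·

84

The 25 entries sum to 2450, so each line sums to 2450/5 = 490.
Row 4 must total 490; the given cells sum to 414, so (4,4) = 76.
Column 4 must total 490; the given cells sum to 390, so (2,4) = 100.
Anti-diagonal must total 490; the given cells sum to 394, so (1,5) = 96.
From row 1, 490 − (74 + 118 + 112 + 96) gives (1,1) = 90.
Using column 1: 90 + 78 + 104 + 102 + ? → (3,1) = 490 − 374 = 116.
Row 3 must total 490; the given cells sum to 380, so (3,2) = 110.
Column 2: 74 + 110 + 98 + 86 + ? = 490, so (2,2) = 122.
From main diagonal, 490 − (90 + 122 + 94 + 76) gives (5,5) = 108.
Row 5 needs 490; the known cells sum to 410, so (5,3) = 80.
Column 3: 118 + 94 + 92 + 80 + ? = 490, so (2,3) = 106.
Column 5 needs 490; the known cells sum to 406, so (2,5) = 84.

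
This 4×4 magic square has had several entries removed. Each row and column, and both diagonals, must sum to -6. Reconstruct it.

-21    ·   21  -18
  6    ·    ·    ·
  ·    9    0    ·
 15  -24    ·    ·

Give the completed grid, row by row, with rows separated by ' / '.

Row 1 needs -6; the known cells sum to -18, so (1,2) = 12.
Column 1: -21 + 6 + 15 + ? = -6, so (3,1) = -6.
Column 2: 12 + 9 + (-24) + ? = -6, so (2,2) = -3.
Main diagonal: -21 + (-3) + 0 + ? = -6, so (4,4) = 18.
Using anti-diagonal: -18 + 9 + 15 + ? → (2,3) = -6 − 6 = -12.
From row 2, -6 − (6 + (-3) + (-12)) gives (2,4) = 3.
Row 3 must total -6; the given cells sum to 3, so (3,4) = -9.
The remaining cell in row 4 is (4,3) = -6 − 9 = -15.

-21 12 21 -18 / 6 -3 -12 3 / -6 9 0 -9 / 15 -24 -15 18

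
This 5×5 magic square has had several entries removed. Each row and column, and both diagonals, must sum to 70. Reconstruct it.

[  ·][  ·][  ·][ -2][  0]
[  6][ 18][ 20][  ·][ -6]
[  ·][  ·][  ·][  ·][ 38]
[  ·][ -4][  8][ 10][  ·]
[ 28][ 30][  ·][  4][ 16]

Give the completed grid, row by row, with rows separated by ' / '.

The remaining cell in row 2 is (2,4) = 70 − 38 = 32.
From row 5, 70 − (28 + 30 + 4 + 16) gives (5,3) = -8.
The remaining cell in column 4 is (3,4) = 70 − 44 = 26.
Column 5 must total 70; the given cells sum to 48, so (4,5) = 22.
The remaining cell in anti-diagonal is (3,3) = 70 − 56 = 14.
From row 4, 70 − (-4 + 8 + 10 + 22) gives (4,1) = 34.
Using column 3: 20 + 14 + 8 + (-8) + ? → (1,3) = 70 − 34 = 36.
Main diagonal must total 70; the given cells sum to 58, so (1,1) = 12.
Row 1: 12 + 36 + (-2) + 0 + ? = 70, so (1,2) = 24.
The remaining cell in column 1 is (3,1) = 70 − 80 = -10.
Using column 2: 24 + 18 + (-4) + 30 + ? → (3,2) = 70 − 68 = 2.

12 24 36 -2 0 / 6 18 20 32 -6 / -10 2 14 26 38 / 34 -4 8 10 22 / 28 30 -8 4 16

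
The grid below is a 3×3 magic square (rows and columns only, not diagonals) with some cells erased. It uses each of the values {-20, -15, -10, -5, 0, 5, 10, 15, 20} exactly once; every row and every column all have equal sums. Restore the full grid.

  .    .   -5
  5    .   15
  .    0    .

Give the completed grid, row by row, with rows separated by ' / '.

-15 20 -5 / 5 -20 15 / 10 0 -10

The 9 entries sum to 0, so each line sums to 0/3 = 0.
From row 2, 0 − (5 + 15) gives (2,2) = -20.
The remaining cell in column 2 is (1,2) = 0 − (-20) = 20.
Column 3 needs 0; the known cells sum to 10, so (3,3) = -10.
Row 1: 20 + (-5) + ? = 0, so (1,1) = -15.
From row 3, 0 − (0 + (-10)) gives (3,1) = 10.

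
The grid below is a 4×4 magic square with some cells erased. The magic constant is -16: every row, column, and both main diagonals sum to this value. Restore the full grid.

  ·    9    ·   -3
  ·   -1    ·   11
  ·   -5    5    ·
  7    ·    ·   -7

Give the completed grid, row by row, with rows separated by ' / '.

-13 9 -9 -3 / -11 -1 -15 11 / 1 -5 5 -17 / 7 -19 3 -7

Column 2 needs -16; the known cells sum to 3, so (4,2) = -19.
Column 4 needs -16; the known cells sum to 1, so (3,4) = -17.
Main diagonal needs -16; the known cells sum to -3, so (1,1) = -13.
From anti-diagonal, -16 − (-3 + (-5) + 7) gives (2,3) = -15.
Row 1 must total -16; the given cells sum to -7, so (1,3) = -9.
Row 2: -1 + (-15) + 11 + ? = -16, so (2,1) = -11.
Row 3 needs -16; the known cells sum to -17, so (3,1) = 1.
Row 4 needs -16; the known cells sum to -19, so (4,3) = 3.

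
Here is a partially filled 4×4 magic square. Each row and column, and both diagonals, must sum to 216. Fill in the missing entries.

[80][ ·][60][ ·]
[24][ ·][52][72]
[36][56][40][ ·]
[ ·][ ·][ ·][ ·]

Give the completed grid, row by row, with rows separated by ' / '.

80 44 60 32 / 24 68 52 72 / 36 56 40 84 / 76 48 64 28

Row 2: 24 + 52 + 72 + ? = 216, so (2,2) = 68.
Row 3 must total 216; the given cells sum to 132, so (3,4) = 84.
Using column 1: 80 + 24 + 36 + ? → (4,1) = 216 − 140 = 76.
The remaining cell in column 3 is (4,3) = 216 − 152 = 64.
Main diagonal: 80 + 68 + 40 + ? = 216, so (4,4) = 28.
Anti-diagonal needs 216; the known cells sum to 184, so (1,4) = 32.
Row 1 must total 216; the given cells sum to 172, so (1,2) = 44.
The remaining cell in row 4 is (4,2) = 216 − 168 = 48.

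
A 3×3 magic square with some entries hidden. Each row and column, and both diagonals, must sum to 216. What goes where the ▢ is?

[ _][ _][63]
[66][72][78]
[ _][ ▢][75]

Main diagonal: 72 + 75 + ? = 216, so (1,1) = 69.
Anti-diagonal: 63 + 72 + ? = 216, so (3,1) = 81.
From row 1, 216 − (69 + 63) gives (1,2) = 84.
Using row 3: 81 + 75 + ? → (3,2) = 216 − 156 = 60.

60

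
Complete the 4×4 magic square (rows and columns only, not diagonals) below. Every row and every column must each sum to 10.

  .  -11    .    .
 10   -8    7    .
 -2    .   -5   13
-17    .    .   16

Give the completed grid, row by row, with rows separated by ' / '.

19 -11 22 -20 / 10 -8 7 1 / -2 4 -5 13 / -17 25 -14 16

Row 2 needs 10; the known cells sum to 9, so (2,4) = 1.
From row 3, 10 − (-2 + (-5) + 13) gives (3,2) = 4.
Column 1: 10 + (-2) + (-17) + ? = 10, so (1,1) = 19.
Using column 2: -11 + (-8) + 4 + ? → (4,2) = 10 − (-15) = 25.
Column 4 needs 10; the known cells sum to 30, so (1,4) = -20.
The remaining cell in row 1 is (1,3) = 10 − (-12) = 22.
Row 4 must total 10; the given cells sum to 24, so (4,3) = -14.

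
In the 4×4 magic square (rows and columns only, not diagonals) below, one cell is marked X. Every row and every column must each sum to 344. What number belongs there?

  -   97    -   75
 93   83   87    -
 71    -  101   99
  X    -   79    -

85

Using row 2: 93 + 83 + 87 + ? → (2,4) = 344 − 263 = 81.
Row 3 must total 344; the given cells sum to 271, so (3,2) = 73.
Using column 2: 97 + 83 + 73 + ? → (4,2) = 344 − 253 = 91.
Column 3: 87 + 101 + 79 + ? = 344, so (1,3) = 77.
Column 4: 75 + 81 + 99 + ? = 344, so (4,4) = 89.
From row 1, 344 − (97 + 77 + 75) gives (1,1) = 95.
Using row 4: 91 + 79 + 89 + ? → (4,1) = 344 − 259 = 85.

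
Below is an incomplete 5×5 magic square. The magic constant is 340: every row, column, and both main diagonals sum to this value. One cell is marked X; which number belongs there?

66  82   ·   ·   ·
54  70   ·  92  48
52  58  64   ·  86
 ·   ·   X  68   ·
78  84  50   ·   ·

Row 2 needs 340; the known cells sum to 264, so (2,3) = 76.
The remaining cell in row 3 is (3,4) = 340 − 260 = 80.
Column 1 must total 340; the given cells sum to 250, so (4,1) = 90.
From column 2, 340 − (82 + 70 + 58 + 84) gives (4,2) = 46.
Main diagonal: 66 + 70 + 64 + 68 + ? = 340, so (5,5) = 72.
Anti-diagonal needs 340; the known cells sum to 280, so (1,5) = 60.
Row 5: 78 + 84 + 50 + 72 + ? = 340, so (5,4) = 56.
Using column 4: 92 + 80 + 68 + 56 + ? → (1,4) = 340 − 296 = 44.
The remaining cell in column 5 is (4,5) = 340 − 266 = 74.
From row 1, 340 − (66 + 82 + 44 + 60) gives (1,3) = 88.
Row 4: 90 + 46 + 68 + 74 + ? = 340, so (4,3) = 62.

62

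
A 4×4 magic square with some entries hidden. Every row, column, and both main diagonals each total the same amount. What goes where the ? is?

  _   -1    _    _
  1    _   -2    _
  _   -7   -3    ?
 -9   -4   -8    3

-10

Row 4 is complete and sums to -18; that is the magic constant.
Column 2 must total -18; the given cells sum to -12, so (2,2) = -6.
Column 3: -2 + (-3) + (-8) + ? = -18, so (1,3) = -5.
Main diagonal: -6 + (-3) + 3 + ? = -18, so (1,1) = -12.
Anti-diagonal needs -18; the known cells sum to -18, so (1,4) = 0.
The remaining cell in row 2 is (2,4) = -18 − (-7) = -11.
Column 1: -12 + 1 + (-9) + ? = -18, so (3,1) = 2.
Column 4: 0 + (-11) + 3 + ? = -18, so (3,4) = -10.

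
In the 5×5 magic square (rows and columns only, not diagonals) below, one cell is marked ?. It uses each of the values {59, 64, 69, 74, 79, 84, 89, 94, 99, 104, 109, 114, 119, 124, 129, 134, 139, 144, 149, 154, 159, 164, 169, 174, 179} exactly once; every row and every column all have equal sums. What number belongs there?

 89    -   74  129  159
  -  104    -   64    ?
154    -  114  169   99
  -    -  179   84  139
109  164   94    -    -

The 25 entries sum to 2975, so each line sums to 2975/5 = 595.
Row 1 needs 595; the known cells sum to 451, so (1,2) = 144.
Row 3 needs 595; the known cells sum to 536, so (3,2) = 59.
Column 2 must total 595; the given cells sum to 471, so (4,2) = 124.
Using column 3: 74 + 114 + 179 + 94 + ? → (2,3) = 595 − 461 = 134.
Using column 4: 129 + 64 + 169 + 84 + ? → (5,4) = 595 − 446 = 149.
From row 4, 595 − (124 + 179 + 84 + 139) gives (4,1) = 69.
Row 5 needs 595; the known cells sum to 516, so (5,5) = 79.
From column 1, 595 − (89 + 154 + 69 + 109) gives (2,1) = 174.
The remaining cell in column 5 is (2,5) = 595 − 476 = 119.

119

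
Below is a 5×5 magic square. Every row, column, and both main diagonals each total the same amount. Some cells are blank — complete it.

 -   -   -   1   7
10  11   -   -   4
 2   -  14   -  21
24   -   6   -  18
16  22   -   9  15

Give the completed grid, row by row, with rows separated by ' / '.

Column 5 is already complete: 7 + 4 + 21 + 18 + 15 = 65, so that is the magic constant.
Row 5 must total 65; the given cells sum to 62, so (5,3) = 3.
The remaining cell in column 1 is (1,1) = 65 − 52 = 13.
Using main diagonal: 13 + 11 + 14 + 15 + ? → (4,4) = 65 − 53 = 12.
Row 4 must total 65; the given cells sum to 60, so (4,2) = 5.
Using anti-diagonal: 7 + 14 + 5 + 16 + ? → (2,4) = 65 − 42 = 23.
Row 2 must total 65; the given cells sum to 48, so (2,3) = 17.
Using column 3: 17 + 14 + 6 + 3 + ? → (1,3) = 65 − 40 = 25.
Column 4 needs 65; the known cells sum to 45, so (3,4) = 20.
Using row 1: 13 + 25 + 1 + 7 + ? → (1,2) = 65 − 46 = 19.
Row 3 needs 65; the known cells sum to 57, so (3,2) = 8.

13 19 25 1 7 / 10 11 17 23 4 / 2 8 14 20 21 / 24 5 6 12 18 / 16 22 3 9 15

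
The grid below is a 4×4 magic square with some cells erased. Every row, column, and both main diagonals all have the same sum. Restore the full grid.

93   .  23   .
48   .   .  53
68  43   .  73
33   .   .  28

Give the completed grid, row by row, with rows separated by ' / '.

Column 1 is already complete: 93 + 48 + 68 + 33 = 242, so that is the magic constant.
From row 3, 242 − (68 + 43 + 73) gives (3,3) = 58.
Column 4 must total 242; the given cells sum to 154, so (1,4) = 88.
Main diagonal needs 242; the known cells sum to 179, so (2,2) = 63.
Anti-diagonal needs 242; the known cells sum to 164, so (2,3) = 78.
Row 1: 93 + 23 + 88 + ? = 242, so (1,2) = 38.
Column 2 must total 242; the given cells sum to 144, so (4,2) = 98.
Using column 3: 23 + 78 + 58 + ? → (4,3) = 242 − 159 = 83.

93 38 23 88 / 48 63 78 53 / 68 43 58 73 / 33 98 83 28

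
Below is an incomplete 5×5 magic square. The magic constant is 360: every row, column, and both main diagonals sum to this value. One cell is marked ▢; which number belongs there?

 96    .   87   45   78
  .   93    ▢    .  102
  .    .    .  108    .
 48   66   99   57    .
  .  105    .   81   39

From row 1, 360 − (96 + 87 + 45 + 78) gives (1,2) = 54.
From row 4, 360 − (48 + 66 + 99 + 57) gives (4,5) = 90.
Using column 2: 54 + 93 + 66 + 105 + ? → (3,2) = 360 − 318 = 42.
Using column 4: 45 + 108 + 57 + 81 + ? → (2,4) = 360 − 291 = 69.
Column 5 must total 360; the given cells sum to 309, so (3,5) = 51.
Using main diagonal: 96 + 93 + 57 + 39 + ? → (3,3) = 360 − 285 = 75.
Anti-diagonal: 78 + 69 + 75 + 66 + ? = 360, so (5,1) = 72.
Using row 3: 42 + 75 + 108 + 51 + ? → (3,1) = 360 − 276 = 84.
Row 5 needs 360; the known cells sum to 297, so (5,3) = 63.
The remaining cell in column 1 is (2,1) = 360 − 300 = 60.
Column 3: 87 + 75 + 99 + 63 + ? = 360, so (2,3) = 36.

36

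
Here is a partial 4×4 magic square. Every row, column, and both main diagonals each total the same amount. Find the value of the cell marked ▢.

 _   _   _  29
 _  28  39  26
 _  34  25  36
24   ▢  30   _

37

Anti-diagonal is complete and sums to 126; that is the magic constant.
Row 2 must total 126; the given cells sum to 93, so (2,1) = 33.
Row 3: 34 + 25 + 36 + ? = 126, so (3,1) = 31.
Column 1: 33 + 31 + 24 + ? = 126, so (1,1) = 38.
The remaining cell in column 3 is (1,3) = 126 − 94 = 32.
Column 4 must total 126; the given cells sum to 91, so (4,4) = 35.
Row 1: 38 + 32 + 29 + ? = 126, so (1,2) = 27.
Row 4: 24 + 30 + 35 + ? = 126, so (4,2) = 37.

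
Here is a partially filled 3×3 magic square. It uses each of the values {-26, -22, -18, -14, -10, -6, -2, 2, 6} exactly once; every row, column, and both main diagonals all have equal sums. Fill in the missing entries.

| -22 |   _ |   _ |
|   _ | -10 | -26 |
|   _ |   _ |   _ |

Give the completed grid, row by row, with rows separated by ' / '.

-22 -2 -6 / 6 -10 -26 / -14 -18 2

The 9 entries sum to -90, so each line sums to -90/3 = -30.
Row 2 must total -30; the given cells sum to -36, so (2,1) = 6.
Using column 1: -22 + 6 + ? → (3,1) = -30 − (-16) = -14.
Main diagonal needs -30; the known cells sum to -32, so (3,3) = 2.
Anti-diagonal: -10 + (-14) + ? = -30, so (1,3) = -6.
Row 1: -22 + (-6) + ? = -30, so (1,2) = -2.
Row 3 needs -30; the known cells sum to -12, so (3,2) = -18.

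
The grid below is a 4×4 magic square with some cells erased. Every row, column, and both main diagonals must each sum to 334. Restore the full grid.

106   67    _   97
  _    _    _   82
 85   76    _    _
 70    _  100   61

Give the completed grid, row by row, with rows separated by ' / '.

106 67 64 97 / 73 88 91 82 / 85 76 79 94 / 70 103 100 61

The remaining cell in row 1 is (1,3) = 334 − 270 = 64.
Using row 4: 70 + 100 + 61 + ? → (4,2) = 334 − 231 = 103.
The remaining cell in column 1 is (2,1) = 334 − 261 = 73.
Column 2 must total 334; the given cells sum to 246, so (2,2) = 88.
Column 4 needs 334; the known cells sum to 240, so (3,4) = 94.
The remaining cell in main diagonal is (3,3) = 334 − 255 = 79.
From anti-diagonal, 334 − (97 + 76 + 70) gives (2,3) = 91.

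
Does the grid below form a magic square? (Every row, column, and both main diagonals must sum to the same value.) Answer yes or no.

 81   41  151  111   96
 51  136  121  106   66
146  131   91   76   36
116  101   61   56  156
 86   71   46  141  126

Row 1: 81 + 41 + 151 + 111 + 96 = 480.
Row 2: 51 + 136 + 121 + 106 + 66 = 480.
Row 3: 146 + 131 + 91 + 76 + 36 = 480.
Row 4: 116 + 101 + 61 + 56 + 156 = 490.
Row 5: 86 + 71 + 46 + 141 + 126 = 470.
Column 1: 81 + 51 + 146 + 116 + 86 = 480.
Column 2: 41 + 136 + 131 + 101 + 71 = 480.
Column 3: 151 + 121 + 91 + 61 + 46 = 470.
Column 4: 111 + 106 + 76 + 56 + 141 = 490.
Column 5: 96 + 66 + 36 + 156 + 126 = 480.
Main diagonal: 81 + 136 + 91 + 56 + 126 = 490.
Anti-diagonal: 96 + 106 + 91 + 101 + 86 = 480.

No — main diagonal sums to 490 but row 1 sums to 480.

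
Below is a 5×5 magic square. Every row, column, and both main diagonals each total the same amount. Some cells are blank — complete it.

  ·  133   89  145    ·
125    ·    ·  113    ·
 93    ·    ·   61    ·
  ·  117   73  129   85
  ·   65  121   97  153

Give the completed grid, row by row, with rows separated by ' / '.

77 133 89 145 101 / 125 81 157 113 69 / 93 149 105 61 137 / 141 117 73 129 85 / 109 65 121 97 153

Column 4 is already complete: 145 + 113 + 61 + 129 + 97 = 545, so that is the magic constant.
From row 4, 545 − (117 + 73 + 129 + 85) gives (4,1) = 141.
From row 5, 545 − (65 + 121 + 97 + 153) gives (5,1) = 109.
Column 1: 125 + 93 + 141 + 109 + ? = 545, so (1,1) = 77.
Row 1 needs 545; the known cells sum to 444, so (1,5) = 101.
Anti-diagonal: 101 + 113 + 117 + 109 + ? = 545, so (3,3) = 105.
Column 3 must total 545; the given cells sum to 388, so (2,3) = 157.
Main diagonal needs 545; the known cells sum to 464, so (2,2) = 81.
Row 2 needs 545; the known cells sum to 476, so (2,5) = 69.
Using column 2: 133 + 81 + 117 + 65 + ? → (3,2) = 545 − 396 = 149.
Column 5: 101 + 69 + 85 + 153 + ? = 545, so (3,5) = 137.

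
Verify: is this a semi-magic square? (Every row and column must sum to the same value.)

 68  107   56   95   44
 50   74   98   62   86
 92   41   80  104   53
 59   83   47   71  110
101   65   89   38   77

Yes

Row 1: 68 + 107 + 56 + 95 + 44 = 370.
Row 2: 50 + 74 + 98 + 62 + 86 = 370.
Row 3: 92 + 41 + 80 + 104 + 53 = 370.
Row 4: 59 + 83 + 47 + 71 + 110 = 370.
Row 5: 101 + 65 + 89 + 38 + 77 = 370.
Column 1: 68 + 50 + 92 + 59 + 101 = 370.
Column 2: 107 + 74 + 41 + 83 + 65 = 370.
Column 3: 56 + 98 + 80 + 47 + 89 = 370.
Column 4: 95 + 62 + 104 + 71 + 38 = 370.
Column 5: 44 + 86 + 53 + 110 + 77 = 370.
All lines sum to 370.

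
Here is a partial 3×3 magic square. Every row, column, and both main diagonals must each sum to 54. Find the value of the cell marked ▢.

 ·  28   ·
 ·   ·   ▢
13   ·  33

The remaining cell in row 3 is (3,2) = 54 − 46 = 8.
Using column 2: 28 + 8 + ? → (2,2) = 54 − 36 = 18.
From main diagonal, 54 − (18 + 33) gives (1,1) = 3.
Using anti-diagonal: 18 + 13 + ? → (1,3) = 54 − 31 = 23.
Using column 1: 3 + 13 + ? → (2,1) = 54 − 16 = 38.
Column 3: 23 + 33 + ? = 54, so (2,3) = -2.

-2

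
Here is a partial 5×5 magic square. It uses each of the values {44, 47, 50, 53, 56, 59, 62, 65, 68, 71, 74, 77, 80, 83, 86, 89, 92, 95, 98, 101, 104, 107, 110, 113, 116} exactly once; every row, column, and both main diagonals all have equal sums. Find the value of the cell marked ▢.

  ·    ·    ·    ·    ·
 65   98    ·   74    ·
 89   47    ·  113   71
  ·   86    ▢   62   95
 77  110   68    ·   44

104

The 25 entries sum to 2000, so each line sums to 2000/5 = 400.
The remaining cell in row 3 is (3,3) = 400 − 320 = 80.
The remaining cell in row 5 is (5,4) = 400 − 299 = 101.
Column 2 needs 400; the known cells sum to 341, so (1,2) = 59.
Column 4: 74 + 113 + 62 + 101 + ? = 400, so (1,4) = 50.
The remaining cell in main diagonal is (1,1) = 400 − 284 = 116.
From anti-diagonal, 400 − (74 + 80 + 86 + 77) gives (1,5) = 83.
From row 1, 400 − (116 + 59 + 50 + 83) gives (1,3) = 92.
From column 1, 400 − (116 + 65 + 89 + 77) gives (4,1) = 53.
Using column 5: 83 + 71 + 95 + 44 + ? → (2,5) = 400 − 293 = 107.
Row 2 needs 400; the known cells sum to 344, so (2,3) = 56.
Using row 4: 53 + 86 + 62 + 95 + ? → (4,3) = 400 − 296 = 104.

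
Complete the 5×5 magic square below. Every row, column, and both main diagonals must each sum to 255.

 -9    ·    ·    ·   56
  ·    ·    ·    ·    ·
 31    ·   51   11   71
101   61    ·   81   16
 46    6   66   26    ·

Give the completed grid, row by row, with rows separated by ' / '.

-9 76 36 96 56 / 86 21 106 41 1 / 31 91 51 11 71 / 101 61 -4 81 16 / 46 6 66 26 111

Row 3 must total 255; the given cells sum to 164, so (3,2) = 91.
Row 4 needs 255; the known cells sum to 259, so (4,3) = -4.
Row 5: 46 + 6 + 66 + 26 + ? = 255, so (5,5) = 111.
Column 1: -9 + 31 + 101 + 46 + ? = 255, so (2,1) = 86.
The remaining cell in column 5 is (2,5) = 255 − 254 = 1.
Main diagonal needs 255; the known cells sum to 234, so (2,2) = 21.
Using anti-diagonal: 56 + 51 + 61 + 46 + ? → (2,4) = 255 − 214 = 41.
Using row 2: 86 + 21 + 41 + 1 + ? → (2,3) = 255 − 149 = 106.
Column 2 needs 255; the known cells sum to 179, so (1,2) = 76.
From column 3, 255 − (106 + 51 + (-4) + 66) gives (1,3) = 36.
The remaining cell in column 4 is (1,4) = 255 − 159 = 96.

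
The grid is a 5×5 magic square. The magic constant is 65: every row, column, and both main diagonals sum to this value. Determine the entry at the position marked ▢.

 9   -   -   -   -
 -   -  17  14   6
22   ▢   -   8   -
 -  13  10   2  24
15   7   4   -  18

19

Row 4 must total 65; the given cells sum to 49, so (4,1) = 16.
From row 5, 65 − (15 + 7 + 4 + 18) gives (5,4) = 21.
Column 1 must total 65; the given cells sum to 62, so (2,1) = 3.
Using column 4: 14 + 8 + 2 + 21 + ? → (1,4) = 65 − 45 = 20.
Row 2: 3 + 17 + 14 + 6 + ? = 65, so (2,2) = 25.
Main diagonal needs 65; the known cells sum to 54, so (3,3) = 11.
The remaining cell in anti-diagonal is (1,5) = 65 − 53 = 12.
Column 3 needs 65; the known cells sum to 42, so (1,3) = 23.
Column 5 must total 65; the given cells sum to 60, so (3,5) = 5.
From row 1, 65 − (9 + 23 + 20 + 12) gives (1,2) = 1.
Row 3 needs 65; the known cells sum to 46, so (3,2) = 19.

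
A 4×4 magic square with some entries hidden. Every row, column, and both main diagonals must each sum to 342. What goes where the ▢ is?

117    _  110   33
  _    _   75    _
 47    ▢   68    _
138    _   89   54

96

Row 1 must total 342; the given cells sum to 260, so (1,2) = 82.
Row 4 needs 342; the known cells sum to 281, so (4,2) = 61.
The remaining cell in column 1 is (2,1) = 342 − 302 = 40.
Main diagonal: 117 + 68 + 54 + ? = 342, so (2,2) = 103.
From anti-diagonal, 342 − (33 + 75 + 138) gives (3,2) = 96.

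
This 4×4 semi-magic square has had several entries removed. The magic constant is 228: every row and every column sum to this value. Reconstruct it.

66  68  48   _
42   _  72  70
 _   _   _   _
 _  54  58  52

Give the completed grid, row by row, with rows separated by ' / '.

Row 1 must total 228; the given cells sum to 182, so (1,4) = 46.
The remaining cell in row 2 is (2,2) = 228 − 184 = 44.
Row 4: 54 + 58 + 52 + ? = 228, so (4,1) = 64.
The remaining cell in column 1 is (3,1) = 228 − 172 = 56.
Column 2 must total 228; the given cells sum to 166, so (3,2) = 62.
From column 3, 228 − (48 + 72 + 58) gives (3,3) = 50.
From column 4, 228 − (46 + 70 + 52) gives (3,4) = 60.

66 68 48 46 / 42 44 72 70 / 56 62 50 60 / 64 54 58 52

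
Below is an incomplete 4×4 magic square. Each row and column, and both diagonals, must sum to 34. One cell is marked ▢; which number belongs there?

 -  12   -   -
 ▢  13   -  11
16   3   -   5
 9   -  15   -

Row 3 must total 34; the given cells sum to 24, so (3,3) = 10.
Column 2 must total 34; the given cells sum to 28, so (4,2) = 6.
Row 4 needs 34; the known cells sum to 30, so (4,4) = 4.
From column 4, 34 − (11 + 5 + 4) gives (1,4) = 14.
The remaining cell in main diagonal is (1,1) = 34 − 27 = 7.
From anti-diagonal, 34 − (14 + 3 + 9) gives (2,3) = 8.
Row 1: 7 + 12 + 14 + ? = 34, so (1,3) = 1.
Row 2 needs 34; the known cells sum to 32, so (2,1) = 2.

2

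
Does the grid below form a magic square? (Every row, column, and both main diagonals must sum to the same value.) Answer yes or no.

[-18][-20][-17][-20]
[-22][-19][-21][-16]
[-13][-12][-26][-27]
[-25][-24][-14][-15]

Row 1: -18 + (-20) + (-17) + (-20) = -75.
Row 2: -22 + (-19) + (-21) + (-16) = -78.
Row 3: -13 + (-12) + (-26) + (-27) = -78.
Row 4: -25 + (-24) + (-14) + (-15) = -78.
Column 1: -18 + (-22) + (-13) + (-25) = -78.
Column 2: -20 + (-19) + (-12) + (-24) = -75.
Column 3: -17 + (-21) + (-26) + (-14) = -78.
Column 4: -20 + (-16) + (-27) + (-15) = -78.
Main diagonal: -18 + (-19) + (-26) + (-15) = -78.
Anti-diagonal: -20 + (-21) + (-12) + (-25) = -78.

No — column 1 sums to -78 but column 2 sums to -75.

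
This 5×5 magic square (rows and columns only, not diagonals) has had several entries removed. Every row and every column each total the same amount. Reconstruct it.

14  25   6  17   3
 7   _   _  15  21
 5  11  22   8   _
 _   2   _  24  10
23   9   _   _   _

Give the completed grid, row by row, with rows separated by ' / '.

14 25 6 17 3 / 7 18 4 15 21 / 5 11 22 8 19 / 16 2 13 24 10 / 23 9 20 1 12

Row 1 is already complete: 14 + 25 + 6 + 17 + 3 = 65, so that is the magic constant.
Using row 3: 5 + 11 + 22 + 8 + ? → (3,5) = 65 − 46 = 19.
From column 1, 65 − (14 + 7 + 5 + 23) gives (4,1) = 16.
Column 2: 25 + 11 + 2 + 9 + ? = 65, so (2,2) = 18.
Column 4 must total 65; the given cells sum to 64, so (5,4) = 1.
Column 5 needs 65; the known cells sum to 53, so (5,5) = 12.
Row 2: 7 + 18 + 15 + 21 + ? = 65, so (2,3) = 4.
Using row 4: 16 + 2 + 24 + 10 + ? → (4,3) = 65 − 52 = 13.
The remaining cell in row 5 is (5,3) = 65 − 45 = 20.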